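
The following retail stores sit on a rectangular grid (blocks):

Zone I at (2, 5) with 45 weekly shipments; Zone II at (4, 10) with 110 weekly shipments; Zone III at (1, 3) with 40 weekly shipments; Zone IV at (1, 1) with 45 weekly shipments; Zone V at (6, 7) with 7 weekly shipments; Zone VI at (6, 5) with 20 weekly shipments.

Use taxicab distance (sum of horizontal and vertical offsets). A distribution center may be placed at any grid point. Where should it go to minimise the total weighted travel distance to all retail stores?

Manhattan distance separates: Σwᵢ(|x−xᵢ|+|y−yᵢ|) = Σwᵢ|x−xᵢ| + Σwᵢ|y−yᵢ|, so x and y are optimised independently as 1-D weighted medians.
Total weight W = 267; half = 133.5.
x-coordinate, sorted with cumulative weight:
  x=1 (Zone III, w=40) cum 40
  x=1 (Zone IV, w=45) cum 85
  x=2 (Zone I, w=45) cum 130
  x=4 (Zone II, w=110) cum 240  ← median
  x=6 (Zone V, w=7) cum 247
  x=6 (Zone VI, w=20) cum 267
⇒ x* = 4
y-coordinate, sorted with cumulative weight:
  y=1 (Zone IV, w=45) cum 45
  y=3 (Zone III, w=40) cum 85
  y=5 (Zone I, w=45) cum 130
  y=5 (Zone VI, w=20) cum 150  ← median
  y=7 (Zone V, w=7) cum 157
  y=10 (Zone II, w=110) cum 267
⇒ y* = 5

(4, 5)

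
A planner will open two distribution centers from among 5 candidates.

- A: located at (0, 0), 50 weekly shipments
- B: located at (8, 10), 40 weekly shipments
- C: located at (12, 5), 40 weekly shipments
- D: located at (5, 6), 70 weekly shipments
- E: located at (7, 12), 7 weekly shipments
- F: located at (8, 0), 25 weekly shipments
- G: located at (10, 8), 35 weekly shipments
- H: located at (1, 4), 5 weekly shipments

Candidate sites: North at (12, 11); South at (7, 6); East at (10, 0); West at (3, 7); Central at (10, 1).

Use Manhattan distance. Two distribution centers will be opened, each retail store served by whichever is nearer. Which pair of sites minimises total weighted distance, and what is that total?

Evaluate every pair (each demand assigned to the nearer of the two):
  {South, East}: total = 1387
  {South, Central}: total = 1462
  {South, West}: total = 1497
  {North, South}: total = 1662
  {West, Central}: total = 1678
  {North, West}: total = 1692
  {East, West}: total = 1728
  {North, East}: total = 2042
  {North, Central}: total = 2042
  {East, Central}: total = 2333
Best pair: {South, East} with total 1387.

{South, East}, total 1387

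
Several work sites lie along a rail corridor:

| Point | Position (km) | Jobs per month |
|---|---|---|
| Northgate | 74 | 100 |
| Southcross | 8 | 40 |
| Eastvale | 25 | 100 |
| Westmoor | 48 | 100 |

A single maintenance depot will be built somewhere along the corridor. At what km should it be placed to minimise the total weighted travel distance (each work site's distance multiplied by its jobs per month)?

For a sum of weighted absolute distances on a line, the optimum is the weighted median (not the mean). Total weight W = 340; half-weight = 170.
Sort by position and accumulate weight:
  km 8 (Southcross, w=40) → cum 40
  km 25 (Eastvale, w=100) → cum 140
  km 48 (Westmoor, w=100) → cum 240  ≥ 170 → median here
  km 74 (Northgate, w=100) → cum 340
Optimal location: km 48.

x = 48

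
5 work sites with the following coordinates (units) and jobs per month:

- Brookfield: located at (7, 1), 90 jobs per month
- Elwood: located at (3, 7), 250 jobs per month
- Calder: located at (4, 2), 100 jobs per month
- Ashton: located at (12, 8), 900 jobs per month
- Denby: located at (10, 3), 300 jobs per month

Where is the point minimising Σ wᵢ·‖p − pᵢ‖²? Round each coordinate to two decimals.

(9.50, 6.18)

The minimiser of Σwᵢ‖p−pᵢ‖² is the weighted centroid p* = (Σwᵢpᵢ)/(Σwᵢ).
Σwᵢ = 1640.
Σwᵢxᵢ = 90·7 + 250·3 + 100·4 + 900·12 + 300·10 = 15580.
Σwᵢyᵢ = 90·1 + 250·7 + 100·2 + 900·8 + 300·3 = 10140.
x* = 15580/1640 = 9.50, y* = 10140/1640 = 6.18.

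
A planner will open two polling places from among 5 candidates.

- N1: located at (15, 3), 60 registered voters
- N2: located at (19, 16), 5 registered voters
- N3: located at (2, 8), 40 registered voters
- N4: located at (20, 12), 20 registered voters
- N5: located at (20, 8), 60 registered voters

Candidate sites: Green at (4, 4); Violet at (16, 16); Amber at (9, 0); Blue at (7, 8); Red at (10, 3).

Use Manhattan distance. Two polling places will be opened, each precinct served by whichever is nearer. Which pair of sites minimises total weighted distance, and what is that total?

Evaluate every pair (each demand assigned to the nearer of the two):
  {Violet, Red}: total = 1715
  {Blue, Red}: total = 1720
  {Green, Violet}: total = 1855
  {Violet, Blue}: total = 1875
  {Green, Red}: total = 1930
  {Amber, Blue}: total = 1960
  {Violet, Amber}: total = 2035
  {Green, Blue}: total = 2140
  {Amber, Red}: total = 2210
  {Green, Amber}: total = 2510
Best pair: {Violet, Red} with total 1715.

{Violet, Red}, total 1715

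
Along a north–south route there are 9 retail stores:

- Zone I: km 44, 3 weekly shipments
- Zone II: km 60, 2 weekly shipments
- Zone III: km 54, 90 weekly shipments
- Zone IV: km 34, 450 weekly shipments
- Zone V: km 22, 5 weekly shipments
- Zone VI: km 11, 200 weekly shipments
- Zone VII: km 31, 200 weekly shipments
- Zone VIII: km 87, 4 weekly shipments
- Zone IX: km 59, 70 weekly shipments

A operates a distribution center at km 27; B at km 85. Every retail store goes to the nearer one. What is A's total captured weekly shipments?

The indifferent point is the midpoint (27+85)/2 = 56; retail stores left of it (closer to A at 27) go to A, those right go to B.
  Zone VI at 11 (w=200) → A
  Zone V at 22 (w=5) → A
  Zone VII at 31 (w=200) → A
  Zone IV at 34 (w=450) → A
  Zone I at 44 (w=3) → A
  Zone III at 54 (w=90) → A
  Zone IX at 59 (w=70) → B
  Zone II at 60 (w=2) → B
  Zone VIII at 87 (w=4) → B
A captures 948; B captures 76.

948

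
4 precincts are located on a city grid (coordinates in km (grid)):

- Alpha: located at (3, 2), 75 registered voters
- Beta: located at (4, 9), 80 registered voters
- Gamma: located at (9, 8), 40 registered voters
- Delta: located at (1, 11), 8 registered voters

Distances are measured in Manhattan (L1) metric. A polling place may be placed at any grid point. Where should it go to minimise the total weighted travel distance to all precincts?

(4, 8)

Manhattan distance separates: Σwᵢ(|x−xᵢ|+|y−yᵢ|) = Σwᵢ|x−xᵢ| + Σwᵢ|y−yᵢ|, so x and y are optimised independently as 1-D weighted medians.
Total weight W = 203; half = 101.5.
x-coordinate, sorted with cumulative weight:
  x=1 (Delta, w=8) cum 8
  x=3 (Alpha, w=75) cum 83
  x=4 (Beta, w=80) cum 163  ← median
  x=9 (Gamma, w=40) cum 203
⇒ x* = 4
y-coordinate, sorted with cumulative weight:
  y=2 (Alpha, w=75) cum 75
  y=8 (Gamma, w=40) cum 115  ← median
  y=9 (Beta, w=80) cum 195
  y=11 (Delta, w=8) cum 203
⇒ y* = 8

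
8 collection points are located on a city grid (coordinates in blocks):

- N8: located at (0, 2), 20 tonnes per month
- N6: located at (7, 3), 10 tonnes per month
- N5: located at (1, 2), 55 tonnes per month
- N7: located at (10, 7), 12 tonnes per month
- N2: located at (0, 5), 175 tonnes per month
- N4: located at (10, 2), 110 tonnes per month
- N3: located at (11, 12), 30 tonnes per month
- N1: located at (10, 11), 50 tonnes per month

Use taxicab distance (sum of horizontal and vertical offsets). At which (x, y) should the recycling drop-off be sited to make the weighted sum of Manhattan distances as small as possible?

Manhattan distance separates: Σwᵢ(|x−xᵢ|+|y−yᵢ|) = Σwᵢ|x−xᵢ| + Σwᵢ|y−yᵢ|, so x and y are optimised independently as 1-D weighted medians.
Total weight W = 462; half = 231.
x-coordinate, sorted with cumulative weight:
  x=0 (N8, w=20) cum 20
  x=0 (N2, w=175) cum 195
  x=1 (N5, w=55) cum 250  ← median
  x=7 (N6, w=10) cum 260
  x=10 (N7, w=12) cum 272
  x=10 (N4, w=110) cum 382
  x=10 (N1, w=50) cum 432
  x=11 (N3, w=30) cum 462
⇒ x* = 1
y-coordinate, sorted with cumulative weight:
  y=2 (N8, w=20) cum 20
  y=2 (N5, w=55) cum 75
  y=2 (N4, w=110) cum 185
  y=3 (N6, w=10) cum 195
  y=5 (N2, w=175) cum 370  ← median
  y=7 (N7, w=12) cum 382
  y=11 (N1, w=50) cum 432
  y=12 (N3, w=30) cum 462
⇒ y* = 5

(1, 5)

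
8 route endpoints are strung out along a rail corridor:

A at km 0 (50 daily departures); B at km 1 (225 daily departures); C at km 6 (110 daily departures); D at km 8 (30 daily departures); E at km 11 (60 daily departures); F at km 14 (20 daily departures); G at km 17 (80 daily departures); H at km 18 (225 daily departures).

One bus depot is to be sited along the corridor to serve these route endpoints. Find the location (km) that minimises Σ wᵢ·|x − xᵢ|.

x = 8

For a sum of weighted absolute distances on a line, the optimum is the weighted median (not the mean). Total weight W = 800; half-weight = 400.
Sort by position and accumulate weight:
  km 0 (A, w=50) → cum 50
  km 1 (B, w=225) → cum 275
  km 6 (C, w=110) → cum 385
  km 8 (D, w=30) → cum 415  ≥ 400 → median here
  km 11 (E, w=60) → cum 475
  km 14 (F, w=20) → cum 495
  km 17 (G, w=80) → cum 575
  km 18 (H, w=225) → cum 800
Optimal location: km 8.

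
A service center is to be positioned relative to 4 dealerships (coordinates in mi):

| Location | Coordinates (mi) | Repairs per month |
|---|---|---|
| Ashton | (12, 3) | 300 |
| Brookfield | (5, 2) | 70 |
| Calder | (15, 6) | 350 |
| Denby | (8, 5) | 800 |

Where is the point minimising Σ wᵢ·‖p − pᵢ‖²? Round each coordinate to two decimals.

(10.26, 4.70)

The minimiser of Σwᵢ‖p−pᵢ‖² is the weighted centroid p* = (Σwᵢpᵢ)/(Σwᵢ).
Σwᵢ = 1520.
Σwᵢxᵢ = 300·12 + 70·5 + 350·15 + 800·8 = 15600.
Σwᵢyᵢ = 300·3 + 70·2 + 350·6 + 800·5 = 7140.
x* = 15600/1520 = 10.26, y* = 7140/1520 = 4.70.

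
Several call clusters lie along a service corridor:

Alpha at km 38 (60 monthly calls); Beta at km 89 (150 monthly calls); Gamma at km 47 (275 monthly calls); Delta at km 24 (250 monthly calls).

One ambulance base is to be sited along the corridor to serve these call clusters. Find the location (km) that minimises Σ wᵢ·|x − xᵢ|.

For a sum of weighted absolute distances on a line, the optimum is the weighted median (not the mean). Total weight W = 735; half-weight = 367.5.
Sort by position and accumulate weight:
  km 24 (Delta, w=250) → cum 250
  km 38 (Alpha, w=60) → cum 310
  km 47 (Gamma, w=275) → cum 585  ≥ 367.5 → median here
  km 89 (Beta, w=150) → cum 735
Optimal location: km 47.

x = 47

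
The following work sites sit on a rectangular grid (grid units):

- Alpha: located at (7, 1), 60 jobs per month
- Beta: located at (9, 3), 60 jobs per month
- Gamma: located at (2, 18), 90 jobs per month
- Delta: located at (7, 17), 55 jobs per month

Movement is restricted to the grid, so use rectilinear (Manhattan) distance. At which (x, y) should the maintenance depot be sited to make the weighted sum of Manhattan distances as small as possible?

(7, 17)

Manhattan distance separates: Σwᵢ(|x−xᵢ|+|y−yᵢ|) = Σwᵢ|x−xᵢ| + Σwᵢ|y−yᵢ|, so x and y are optimised independently as 1-D weighted medians.
Total weight W = 265; half = 132.5.
x-coordinate, sorted with cumulative weight:
  x=2 (Gamma, w=90) cum 90
  x=7 (Alpha, w=60) cum 150  ← median
  x=7 (Delta, w=55) cum 205
  x=9 (Beta, w=60) cum 265
⇒ x* = 7
y-coordinate, sorted with cumulative weight:
  y=1 (Alpha, w=60) cum 60
  y=3 (Beta, w=60) cum 120
  y=17 (Delta, w=55) cum 175  ← median
  y=18 (Gamma, w=90) cum 265
⇒ y* = 17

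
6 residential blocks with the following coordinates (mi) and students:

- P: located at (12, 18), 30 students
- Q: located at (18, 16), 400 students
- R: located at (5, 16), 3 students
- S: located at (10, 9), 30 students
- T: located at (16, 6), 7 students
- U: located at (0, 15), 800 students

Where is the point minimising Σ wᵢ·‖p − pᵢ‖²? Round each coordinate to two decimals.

The minimiser of Σwᵢ‖p−pᵢ‖² is the weighted centroid p* = (Σwᵢpᵢ)/(Σwᵢ).
Σwᵢ = 1270.
Σwᵢxᵢ = 30·12 + 400·18 + 3·5 + 30·10 + 7·16 + 800·0 = 7987.
Σwᵢyᵢ = 30·18 + 400·16 + 3·16 + 30·9 + 7·6 + 800·15 = 19300.
x* = 7987/1270 = 6.29, y* = 19300/1270 = 15.20.

(6.29, 15.20)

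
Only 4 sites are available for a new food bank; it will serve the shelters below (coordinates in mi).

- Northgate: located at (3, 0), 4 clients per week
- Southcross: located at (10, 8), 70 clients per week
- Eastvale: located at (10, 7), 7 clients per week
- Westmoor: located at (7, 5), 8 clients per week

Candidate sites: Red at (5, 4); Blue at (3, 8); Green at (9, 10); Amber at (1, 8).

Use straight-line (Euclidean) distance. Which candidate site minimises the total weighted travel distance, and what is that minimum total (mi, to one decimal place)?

Green, total 268.4 mi

Total weighted distance at each candidate:
  Red (5, 4): total = 524.8
  Blue (3, 8): total = 611.5
  Green (9, 10): total = 268.4
  Amber (1, 8): total = 780.0
Minimum is at Green with total 268.4 mi.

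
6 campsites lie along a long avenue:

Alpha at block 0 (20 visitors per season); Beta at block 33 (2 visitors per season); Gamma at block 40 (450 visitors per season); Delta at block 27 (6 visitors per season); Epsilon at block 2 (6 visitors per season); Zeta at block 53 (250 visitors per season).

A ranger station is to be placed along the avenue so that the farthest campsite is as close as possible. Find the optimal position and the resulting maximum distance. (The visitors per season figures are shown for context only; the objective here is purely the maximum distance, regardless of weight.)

location 26.5, max distance 26.5

The 1-center on a line is the midpoint of the two extreme points: leftmost at 0, rightmost at 53.
Optimal location = (0 + 53)/2 = 26.5; maximum distance = (53 − 0)/2 = 26.5.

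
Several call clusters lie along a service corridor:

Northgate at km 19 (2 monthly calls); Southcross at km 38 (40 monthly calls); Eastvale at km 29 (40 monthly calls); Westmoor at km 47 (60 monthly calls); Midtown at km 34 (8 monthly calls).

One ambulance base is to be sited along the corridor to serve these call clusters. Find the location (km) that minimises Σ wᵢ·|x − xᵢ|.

x = 38

For a sum of weighted absolute distances on a line, the optimum is the weighted median (not the mean). Total weight W = 150; half-weight = 75.
Sort by position and accumulate weight:
  km 19 (Northgate, w=2) → cum 2
  km 29 (Eastvale, w=40) → cum 42
  km 34 (Midtown, w=8) → cum 50
  km 38 (Southcross, w=40) → cum 90  ≥ 75 → median here
  km 47 (Westmoor, w=60) → cum 150
Optimal location: km 38.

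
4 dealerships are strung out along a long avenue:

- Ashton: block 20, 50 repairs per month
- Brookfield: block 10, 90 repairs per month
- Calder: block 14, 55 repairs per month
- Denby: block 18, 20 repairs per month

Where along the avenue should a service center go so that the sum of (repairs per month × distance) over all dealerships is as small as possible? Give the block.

x = 14

For a sum of weighted absolute distances on a line, the optimum is the weighted median (not the mean). Total weight W = 215; half-weight = 107.5.
Sort by position and accumulate weight:
  block 10 (Brookfield, w=90) → cum 90
  block 14 (Calder, w=55) → cum 145  ≥ 107.5 → median here
  block 18 (Denby, w=20) → cum 165
  block 20 (Ashton, w=50) → cum 215
Optimal location: block 14.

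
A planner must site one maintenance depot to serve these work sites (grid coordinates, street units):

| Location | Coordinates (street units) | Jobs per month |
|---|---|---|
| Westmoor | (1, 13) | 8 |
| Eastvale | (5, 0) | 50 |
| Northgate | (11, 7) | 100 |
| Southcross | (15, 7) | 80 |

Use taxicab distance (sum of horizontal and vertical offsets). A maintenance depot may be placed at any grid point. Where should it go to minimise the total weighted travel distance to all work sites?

Manhattan distance separates: Σwᵢ(|x−xᵢ|+|y−yᵢ|) = Σwᵢ|x−xᵢ| + Σwᵢ|y−yᵢ|, so x and y are optimised independently as 1-D weighted medians.
Total weight W = 238; half = 119.
x-coordinate, sorted with cumulative weight:
  x=1 (Westmoor, w=8) cum 8
  x=5 (Eastvale, w=50) cum 58
  x=11 (Northgate, w=100) cum 158  ← median
  x=15 (Southcross, w=80) cum 238
⇒ x* = 11
y-coordinate, sorted with cumulative weight:
  y=0 (Eastvale, w=50) cum 50
  y=7 (Northgate, w=100) cum 150  ← median
  y=7 (Southcross, w=80) cum 230
  y=13 (Westmoor, w=8) cum 238
⇒ y* = 7

(11, 7)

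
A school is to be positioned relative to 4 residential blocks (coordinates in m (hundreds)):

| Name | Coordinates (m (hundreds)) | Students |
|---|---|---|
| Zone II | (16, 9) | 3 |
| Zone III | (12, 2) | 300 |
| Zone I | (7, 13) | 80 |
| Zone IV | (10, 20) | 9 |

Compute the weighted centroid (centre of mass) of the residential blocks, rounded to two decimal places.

The minimiser of Σwᵢ‖p−pᵢ‖² is the weighted centroid p* = (Σwᵢpᵢ)/(Σwᵢ).
Σwᵢ = 392.
Σwᵢxᵢ = 3·16 + 300·12 + 80·7 + 9·10 = 4298.
Σwᵢyᵢ = 3·9 + 300·2 + 80·13 + 9·20 = 1847.
x* = 4298/392 = 10.96, y* = 1847/392 = 4.71.

(10.96, 4.71)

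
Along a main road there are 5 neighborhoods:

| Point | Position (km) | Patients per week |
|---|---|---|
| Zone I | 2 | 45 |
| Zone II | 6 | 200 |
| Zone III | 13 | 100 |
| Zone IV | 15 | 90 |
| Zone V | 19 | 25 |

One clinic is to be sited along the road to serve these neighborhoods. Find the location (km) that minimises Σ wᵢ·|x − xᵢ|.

x = 6

For a sum of weighted absolute distances on a line, the optimum is the weighted median (not the mean). Total weight W = 460; half-weight = 230.
Sort by position and accumulate weight:
  km 2 (Zone I, w=45) → cum 45
  km 6 (Zone II, w=200) → cum 245  ≥ 230 → median here
  km 13 (Zone III, w=100) → cum 345
  km 15 (Zone IV, w=90) → cum 435
  km 19 (Zone V, w=25) → cum 460
Optimal location: km 6.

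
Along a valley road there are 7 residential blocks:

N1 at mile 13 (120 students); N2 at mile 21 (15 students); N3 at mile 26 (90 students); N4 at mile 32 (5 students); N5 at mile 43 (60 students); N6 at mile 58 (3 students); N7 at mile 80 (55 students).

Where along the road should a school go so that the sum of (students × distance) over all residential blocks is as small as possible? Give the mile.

x = 26

For a sum of weighted absolute distances on a line, the optimum is the weighted median (not the mean). Total weight W = 348; half-weight = 174.
Sort by position and accumulate weight:
  mile 13 (N1, w=120) → cum 120
  mile 21 (N2, w=15) → cum 135
  mile 26 (N3, w=90) → cum 225  ≥ 174 → median here
  mile 32 (N4, w=5) → cum 230
  mile 43 (N5, w=60) → cum 290
  mile 58 (N6, w=3) → cum 293
  mile 80 (N7, w=55) → cum 348
Optimal location: mile 26.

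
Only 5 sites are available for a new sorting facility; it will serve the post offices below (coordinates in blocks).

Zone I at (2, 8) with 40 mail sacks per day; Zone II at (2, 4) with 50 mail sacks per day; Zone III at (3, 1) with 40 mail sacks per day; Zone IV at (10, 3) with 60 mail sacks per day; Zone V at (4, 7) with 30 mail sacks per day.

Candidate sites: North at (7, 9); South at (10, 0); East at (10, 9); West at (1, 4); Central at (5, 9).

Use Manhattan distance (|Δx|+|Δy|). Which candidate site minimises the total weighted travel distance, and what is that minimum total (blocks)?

Total weighted distance at each candidate:
  North (7, 9): total = 1910
  South (10, 0): total = 2130
  East (10, 9): total = 2210
  West (1, 4): total = 1230
  Central (5, 9): total = 1710
Minimum is at West with total 1230 blocks.

West, total 1230 blocks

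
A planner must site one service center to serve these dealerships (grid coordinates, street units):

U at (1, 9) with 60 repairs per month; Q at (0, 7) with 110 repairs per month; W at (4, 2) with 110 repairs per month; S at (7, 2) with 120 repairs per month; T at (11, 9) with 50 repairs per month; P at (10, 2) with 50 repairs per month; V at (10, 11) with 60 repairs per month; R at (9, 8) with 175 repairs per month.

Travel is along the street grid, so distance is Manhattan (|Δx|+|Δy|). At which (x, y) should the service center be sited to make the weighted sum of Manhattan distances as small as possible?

Manhattan distance separates: Σwᵢ(|x−xᵢ|+|y−yᵢ|) = Σwᵢ|x−xᵢ| + Σwᵢ|y−yᵢ|, so x and y are optimised independently as 1-D weighted medians.
Total weight W = 735; half = 367.5.
x-coordinate, sorted with cumulative weight:
  x=0 (Q, w=110) cum 110
  x=1 (U, w=60) cum 170
  x=4 (W, w=110) cum 280
  x=7 (S, w=120) cum 400  ← median
  x=9 (R, w=175) cum 575
  x=10 (P, w=50) cum 625
  x=10 (V, w=60) cum 685
  x=11 (T, w=50) cum 735
⇒ x* = 7
y-coordinate, sorted with cumulative weight:
  y=2 (W, w=110) cum 110
  y=2 (S, w=120) cum 230
  y=2 (P, w=50) cum 280
  y=7 (Q, w=110) cum 390  ← median
  y=8 (R, w=175) cum 565
  y=9 (U, w=60) cum 625
  y=9 (T, w=50) cum 675
  y=11 (V, w=60) cum 735
⇒ y* = 7

(7, 7)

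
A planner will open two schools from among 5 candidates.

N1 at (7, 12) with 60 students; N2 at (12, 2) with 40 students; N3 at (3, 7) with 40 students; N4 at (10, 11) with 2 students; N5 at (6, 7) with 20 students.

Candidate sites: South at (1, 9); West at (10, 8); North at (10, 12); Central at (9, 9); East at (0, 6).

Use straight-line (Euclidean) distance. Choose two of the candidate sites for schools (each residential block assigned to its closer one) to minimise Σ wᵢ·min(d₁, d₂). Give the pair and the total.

Evaluate every pair (each demand assigned to the nearer of the two):
  {South, Central}: total = 710.7
  {Central, East}: total = 724.0
  {South, West}: total = 754.6
  {West, East}: total = 767.9
  {West, Central}: total = 798.9
  {West, North}: total = 800.3
  {South, North}: total = 810.8
  {North, Central}: total = 811.7
  {North, East}: total = 838.1
  {South, East}: total = 1147.7
Best pair: {South, Central} with total 710.7.

{South, Central}, total 710.7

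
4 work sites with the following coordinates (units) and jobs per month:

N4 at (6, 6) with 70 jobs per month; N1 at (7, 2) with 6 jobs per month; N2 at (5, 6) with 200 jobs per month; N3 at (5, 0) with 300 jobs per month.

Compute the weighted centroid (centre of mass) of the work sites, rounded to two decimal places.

The minimiser of Σwᵢ‖p−pᵢ‖² is the weighted centroid p* = (Σwᵢpᵢ)/(Σwᵢ).
Σwᵢ = 576.
Σwᵢxᵢ = 70·6 + 6·7 + 200·5 + 300·5 = 2962.
Σwᵢyᵢ = 70·6 + 6·2 + 200·6 + 300·0 = 1632.
x* = 2962/576 = 5.14, y* = 1632/576 = 2.83.

(5.14, 2.83)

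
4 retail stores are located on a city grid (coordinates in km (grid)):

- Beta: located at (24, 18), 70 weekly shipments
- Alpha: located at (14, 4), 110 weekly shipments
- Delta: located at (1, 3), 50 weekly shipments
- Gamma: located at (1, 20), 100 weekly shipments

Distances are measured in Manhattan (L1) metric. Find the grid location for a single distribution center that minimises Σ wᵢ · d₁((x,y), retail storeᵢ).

Manhattan distance separates: Σwᵢ(|x−xᵢ|+|y−yᵢ|) = Σwᵢ|x−xᵢ| + Σwᵢ|y−yᵢ|, so x and y are optimised independently as 1-D weighted medians.
Total weight W = 330; half = 165.
x-coordinate, sorted with cumulative weight:
  x=1 (Delta, w=50) cum 50
  x=1 (Gamma, w=100) cum 150
  x=14 (Alpha, w=110) cum 260  ← median
  x=24 (Beta, w=70) cum 330
⇒ x* = 14
y-coordinate, sorted with cumulative weight:
  y=3 (Delta, w=50) cum 50
  y=4 (Alpha, w=110) cum 160
  y=18 (Beta, w=70) cum 230  ← median
  y=20 (Gamma, w=100) cum 330
⇒ y* = 18

(14, 18)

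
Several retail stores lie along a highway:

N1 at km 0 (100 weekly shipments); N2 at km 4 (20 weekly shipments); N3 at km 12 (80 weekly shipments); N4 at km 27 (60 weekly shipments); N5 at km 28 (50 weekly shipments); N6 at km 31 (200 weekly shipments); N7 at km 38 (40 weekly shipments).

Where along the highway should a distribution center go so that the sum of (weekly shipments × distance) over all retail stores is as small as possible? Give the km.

For a sum of weighted absolute distances on a line, the optimum is the weighted median (not the mean). Total weight W = 550; half-weight = 275.
Sort by position and accumulate weight:
  km 0 (N1, w=100) → cum 100
  km 4 (N2, w=20) → cum 120
  km 12 (N3, w=80) → cum 200
  km 27 (N4, w=60) → cum 260
  km 28 (N5, w=50) → cum 310  ≥ 275 → median here
  km 31 (N6, w=200) → cum 510
  km 38 (N7, w=40) → cum 550
Optimal location: km 28.

x = 28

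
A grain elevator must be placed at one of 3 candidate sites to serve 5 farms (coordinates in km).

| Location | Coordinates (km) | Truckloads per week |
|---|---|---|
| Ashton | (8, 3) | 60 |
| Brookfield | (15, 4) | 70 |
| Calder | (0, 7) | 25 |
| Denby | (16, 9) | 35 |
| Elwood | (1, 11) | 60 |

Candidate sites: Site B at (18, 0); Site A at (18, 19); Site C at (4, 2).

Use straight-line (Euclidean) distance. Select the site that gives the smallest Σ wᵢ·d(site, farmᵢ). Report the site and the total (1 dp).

Total weighted distance at each candidate:
  Site B (18, 0): total = 2996.8
  Site A (18, 19): total = 4227.9
  Site C (4, 2): total = 2245.5
Minimum is at Site C with total 2245.5 km.

Site C, total 2245.5 km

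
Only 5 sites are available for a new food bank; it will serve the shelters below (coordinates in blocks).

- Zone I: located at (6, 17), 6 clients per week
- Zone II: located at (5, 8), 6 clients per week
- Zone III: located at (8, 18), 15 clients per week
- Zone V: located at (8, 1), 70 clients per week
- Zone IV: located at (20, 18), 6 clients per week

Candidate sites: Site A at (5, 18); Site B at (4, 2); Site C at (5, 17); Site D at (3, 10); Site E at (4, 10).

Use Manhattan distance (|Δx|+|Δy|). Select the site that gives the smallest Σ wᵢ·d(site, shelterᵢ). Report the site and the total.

Site B, total 986 blocks

Total weighted distance at each candidate:
  Site A (5, 18): total = 1607
  Site B (4, 2): total = 986
  Site C (5, 17): total = 1546
  Site D (3, 10): total = 1409
  Site E (4, 10): total = 1306
Minimum is at Site B with total 986 blocks.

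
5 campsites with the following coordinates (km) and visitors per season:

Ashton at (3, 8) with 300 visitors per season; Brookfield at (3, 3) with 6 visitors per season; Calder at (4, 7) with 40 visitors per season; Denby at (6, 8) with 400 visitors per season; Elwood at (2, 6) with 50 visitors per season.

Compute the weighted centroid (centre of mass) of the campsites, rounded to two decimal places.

The minimiser of Σwᵢ‖p−pᵢ‖² is the weighted centroid p* = (Σwᵢpᵢ)/(Σwᵢ).
Σwᵢ = 796.
Σwᵢxᵢ = 300·3 + 6·3 + 40·4 + 400·6 + 50·2 = 3578.
Σwᵢyᵢ = 300·8 + 6·3 + 40·7 + 400·8 + 50·6 = 6198.
x* = 3578/796 = 4.49, y* = 6198/796 = 7.79.

(4.49, 7.79)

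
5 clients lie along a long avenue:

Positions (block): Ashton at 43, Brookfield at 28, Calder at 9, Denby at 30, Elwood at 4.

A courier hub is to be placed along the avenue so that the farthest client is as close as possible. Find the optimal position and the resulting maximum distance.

The 1-center on a line is the midpoint of the two extreme points: leftmost at 4, rightmost at 43.
Optimal location = (4 + 43)/2 = 23.5; maximum distance = (43 − 4)/2 = 19.5.

location 23.5, max distance 19.5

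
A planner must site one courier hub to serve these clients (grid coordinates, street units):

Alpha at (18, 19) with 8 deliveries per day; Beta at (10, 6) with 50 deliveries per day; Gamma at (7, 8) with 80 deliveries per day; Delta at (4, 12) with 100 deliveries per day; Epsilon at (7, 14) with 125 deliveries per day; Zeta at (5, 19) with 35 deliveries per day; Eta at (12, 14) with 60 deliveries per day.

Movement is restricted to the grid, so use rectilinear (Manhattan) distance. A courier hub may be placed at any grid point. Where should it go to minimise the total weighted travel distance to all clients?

Manhattan distance separates: Σwᵢ(|x−xᵢ|+|y−yᵢ|) = Σwᵢ|x−xᵢ| + Σwᵢ|y−yᵢ|, so x and y are optimised independently as 1-D weighted medians.
Total weight W = 458; half = 229.
x-coordinate, sorted with cumulative weight:
  x=4 (Delta, w=100) cum 100
  x=5 (Zeta, w=35) cum 135
  x=7 (Gamma, w=80) cum 215
  x=7 (Epsilon, w=125) cum 340  ← median
  x=10 (Beta, w=50) cum 390
  x=12 (Eta, w=60) cum 450
  x=18 (Alpha, w=8) cum 458
⇒ x* = 7
y-coordinate, sorted with cumulative weight:
  y=6 (Beta, w=50) cum 50
  y=8 (Gamma, w=80) cum 130
  y=12 (Delta, w=100) cum 230  ← median
  y=14 (Epsilon, w=125) cum 355
  y=14 (Eta, w=60) cum 415
  y=19 (Alpha, w=8) cum 423
  y=19 (Zeta, w=35) cum 458
⇒ y* = 12

(7, 12)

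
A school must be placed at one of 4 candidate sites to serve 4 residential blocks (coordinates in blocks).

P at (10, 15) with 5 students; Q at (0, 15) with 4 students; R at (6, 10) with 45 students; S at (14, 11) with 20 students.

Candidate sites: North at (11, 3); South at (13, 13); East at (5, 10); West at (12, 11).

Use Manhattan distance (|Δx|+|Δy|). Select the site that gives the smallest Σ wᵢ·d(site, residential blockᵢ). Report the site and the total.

East, total 335 blocks

Total weighted distance at each candidate:
  North (11, 3): total = 917
  South (13, 13): total = 595
  East (5, 10): total = 335
  West (12, 11): total = 449
Minimum is at East with total 335 blocks.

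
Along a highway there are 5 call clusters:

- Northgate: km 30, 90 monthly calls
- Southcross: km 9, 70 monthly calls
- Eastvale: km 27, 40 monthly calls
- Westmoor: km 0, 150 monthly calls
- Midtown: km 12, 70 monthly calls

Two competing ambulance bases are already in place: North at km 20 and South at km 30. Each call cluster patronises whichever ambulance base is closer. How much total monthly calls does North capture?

290

The indifferent point is the midpoint (20+30)/2 = 25; call clusters left of it (closer to North at 20) go to North, those right go to South.
  Westmoor at 0 (w=150) → North
  Southcross at 9 (w=70) → North
  Midtown at 12 (w=70) → North
  Eastvale at 27 (w=40) → South
  Northgate at 30 (w=90) → South
North captures 290; South captures 130.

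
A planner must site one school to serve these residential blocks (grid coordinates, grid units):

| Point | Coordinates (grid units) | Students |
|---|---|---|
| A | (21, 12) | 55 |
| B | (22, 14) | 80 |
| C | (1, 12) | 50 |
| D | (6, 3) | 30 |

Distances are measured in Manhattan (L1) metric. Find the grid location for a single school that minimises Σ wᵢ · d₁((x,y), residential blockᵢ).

(21, 12)

Manhattan distance separates: Σwᵢ(|x−xᵢ|+|y−yᵢ|) = Σwᵢ|x−xᵢ| + Σwᵢ|y−yᵢ|, so x and y are optimised independently as 1-D weighted medians.
Total weight W = 215; half = 107.5.
x-coordinate, sorted with cumulative weight:
  x=1 (C, w=50) cum 50
  x=6 (D, w=30) cum 80
  x=21 (A, w=55) cum 135  ← median
  x=22 (B, w=80) cum 215
⇒ x* = 21
y-coordinate, sorted with cumulative weight:
  y=3 (D, w=30) cum 30
  y=12 (A, w=55) cum 85
  y=12 (C, w=50) cum 135  ← median
  y=14 (B, w=80) cum 215
⇒ y* = 12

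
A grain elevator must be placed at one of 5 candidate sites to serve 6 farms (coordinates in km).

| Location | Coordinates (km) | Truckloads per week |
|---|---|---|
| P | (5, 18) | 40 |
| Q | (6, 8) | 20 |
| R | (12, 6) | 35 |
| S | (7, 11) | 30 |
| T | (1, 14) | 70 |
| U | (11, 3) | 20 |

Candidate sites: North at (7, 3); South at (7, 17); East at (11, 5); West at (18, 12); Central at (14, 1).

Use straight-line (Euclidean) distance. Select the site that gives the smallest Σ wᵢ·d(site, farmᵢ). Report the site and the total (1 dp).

Total weighted distance at each candidate:
  North (7, 3): total = 2108.5
  South (7, 17): total = 1634.2
  East (11, 5): total = 1936.9
  West (18, 12): total = 2880.3
  Central (14, 1): total = 2895.7
Minimum is at South with total 1634.2 km.

South, total 1634.2 km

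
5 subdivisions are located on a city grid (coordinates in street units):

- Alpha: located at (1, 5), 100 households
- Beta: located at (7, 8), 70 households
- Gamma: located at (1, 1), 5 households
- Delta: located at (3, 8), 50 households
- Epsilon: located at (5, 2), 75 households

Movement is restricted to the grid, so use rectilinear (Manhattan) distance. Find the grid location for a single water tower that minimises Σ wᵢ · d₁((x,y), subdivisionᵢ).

(3, 5)

Manhattan distance separates: Σwᵢ(|x−xᵢ|+|y−yᵢ|) = Σwᵢ|x−xᵢ| + Σwᵢ|y−yᵢ|, so x and y are optimised independently as 1-D weighted medians.
Total weight W = 300; half = 150.
x-coordinate, sorted with cumulative weight:
  x=1 (Alpha, w=100) cum 100
  x=1 (Gamma, w=5) cum 105
  x=3 (Delta, w=50) cum 155  ← median
  x=5 (Epsilon, w=75) cum 230
  x=7 (Beta, w=70) cum 300
⇒ x* = 3
y-coordinate, sorted with cumulative weight:
  y=1 (Gamma, w=5) cum 5
  y=2 (Epsilon, w=75) cum 80
  y=5 (Alpha, w=100) cum 180  ← median
  y=8 (Beta, w=70) cum 250
  y=8 (Delta, w=50) cum 300
⇒ y* = 5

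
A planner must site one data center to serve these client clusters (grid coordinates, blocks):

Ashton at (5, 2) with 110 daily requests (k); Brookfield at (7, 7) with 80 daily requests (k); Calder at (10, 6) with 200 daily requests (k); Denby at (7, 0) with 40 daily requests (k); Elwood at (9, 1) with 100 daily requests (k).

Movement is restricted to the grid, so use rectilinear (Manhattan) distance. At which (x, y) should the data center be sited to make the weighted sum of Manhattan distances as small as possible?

(9, 6)

Manhattan distance separates: Σwᵢ(|x−xᵢ|+|y−yᵢ|) = Σwᵢ|x−xᵢ| + Σwᵢ|y−yᵢ|, so x and y are optimised independently as 1-D weighted medians.
Total weight W = 530; half = 265.
x-coordinate, sorted with cumulative weight:
  x=5 (Ashton, w=110) cum 110
  x=7 (Brookfield, w=80) cum 190
  x=7 (Denby, w=40) cum 230
  x=9 (Elwood, w=100) cum 330  ← median
  x=10 (Calder, w=200) cum 530
⇒ x* = 9
y-coordinate, sorted with cumulative weight:
  y=0 (Denby, w=40) cum 40
  y=1 (Elwood, w=100) cum 140
  y=2 (Ashton, w=110) cum 250
  y=6 (Calder, w=200) cum 450  ← median
  y=7 (Brookfield, w=80) cum 530
⇒ y* = 6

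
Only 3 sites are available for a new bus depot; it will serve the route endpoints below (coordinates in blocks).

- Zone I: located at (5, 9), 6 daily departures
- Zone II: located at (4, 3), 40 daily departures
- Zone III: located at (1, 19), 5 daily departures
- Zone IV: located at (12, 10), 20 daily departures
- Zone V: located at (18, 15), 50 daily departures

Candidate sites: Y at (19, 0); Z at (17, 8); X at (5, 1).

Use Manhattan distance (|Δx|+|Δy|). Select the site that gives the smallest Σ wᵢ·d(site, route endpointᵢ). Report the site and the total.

Total weighted distance at each candidate:
  Y (19, 0): total = 2183
  Z (17, 8): total = 1473
  X (5, 1): total = 1948
Minimum is at Z with total 1473 blocks.

Z, total 1473 blocks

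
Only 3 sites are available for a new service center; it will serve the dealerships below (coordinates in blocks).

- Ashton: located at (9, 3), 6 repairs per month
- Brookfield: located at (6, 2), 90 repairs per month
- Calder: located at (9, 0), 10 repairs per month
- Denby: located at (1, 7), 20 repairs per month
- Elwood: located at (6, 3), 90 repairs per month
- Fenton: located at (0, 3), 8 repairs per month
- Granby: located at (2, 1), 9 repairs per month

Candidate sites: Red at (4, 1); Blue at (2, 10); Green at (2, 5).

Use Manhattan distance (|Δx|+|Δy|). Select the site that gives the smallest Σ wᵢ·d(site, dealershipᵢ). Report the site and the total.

Red, total 978 blocks

Total weighted distance at each candidate:
  Red (4, 1): total = 978
  Blue (2, 10): total = 2557
  Green (2, 5): total = 1472
Minimum is at Red with total 978 blocks.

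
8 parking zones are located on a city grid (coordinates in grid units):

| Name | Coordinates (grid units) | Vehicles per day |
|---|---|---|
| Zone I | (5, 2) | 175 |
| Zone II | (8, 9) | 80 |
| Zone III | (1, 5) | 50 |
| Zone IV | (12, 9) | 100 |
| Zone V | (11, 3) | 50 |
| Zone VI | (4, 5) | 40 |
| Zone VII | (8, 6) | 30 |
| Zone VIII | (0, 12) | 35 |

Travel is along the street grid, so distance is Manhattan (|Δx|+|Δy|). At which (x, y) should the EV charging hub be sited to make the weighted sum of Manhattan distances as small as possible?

Manhattan distance separates: Σwᵢ(|x−xᵢ|+|y−yᵢ|) = Σwᵢ|x−xᵢ| + Σwᵢ|y−yᵢ|, so x and y are optimised independently as 1-D weighted medians.
Total weight W = 560; half = 280.
x-coordinate, sorted with cumulative weight:
  x=0 (Zone VIII, w=35) cum 35
  x=1 (Zone III, w=50) cum 85
  x=4 (Zone VI, w=40) cum 125
  x=5 (Zone I, w=175) cum 300  ← median
  x=8 (Zone II, w=80) cum 380
  x=8 (Zone VII, w=30) cum 410
  x=11 (Zone V, w=50) cum 460
  x=12 (Zone IV, w=100) cum 560
⇒ x* = 5
y-coordinate, sorted with cumulative weight:
  y=2 (Zone I, w=175) cum 175
  y=3 (Zone V, w=50) cum 225
  y=5 (Zone III, w=50) cum 275
  y=5 (Zone VI, w=40) cum 315  ← median
  y=6 (Zone VII, w=30) cum 345
  y=9 (Zone II, w=80) cum 425
  y=9 (Zone IV, w=100) cum 525
  y=12 (Zone VIII, w=35) cum 560
⇒ y* = 5

(5, 5)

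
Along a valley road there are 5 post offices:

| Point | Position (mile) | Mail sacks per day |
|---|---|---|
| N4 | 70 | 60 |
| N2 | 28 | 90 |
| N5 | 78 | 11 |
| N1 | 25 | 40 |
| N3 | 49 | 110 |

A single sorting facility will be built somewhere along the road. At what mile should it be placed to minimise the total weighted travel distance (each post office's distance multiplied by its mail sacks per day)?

x = 49

For a sum of weighted absolute distances on a line, the optimum is the weighted median (not the mean). Total weight W = 311; half-weight = 155.5.
Sort by position and accumulate weight:
  mile 25 (N1, w=40) → cum 40
  mile 28 (N2, w=90) → cum 130
  mile 49 (N3, w=110) → cum 240  ≥ 155.5 → median here
  mile 70 (N4, w=60) → cum 300
  mile 78 (N5, w=11) → cum 311
Optimal location: mile 49.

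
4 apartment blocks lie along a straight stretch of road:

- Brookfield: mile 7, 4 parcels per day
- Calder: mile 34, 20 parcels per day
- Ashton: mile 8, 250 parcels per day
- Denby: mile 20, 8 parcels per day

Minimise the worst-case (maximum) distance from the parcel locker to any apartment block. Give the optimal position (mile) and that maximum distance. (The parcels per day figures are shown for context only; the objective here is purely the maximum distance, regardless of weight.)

location 20.5, max distance 13.5

The 1-center on a line is the midpoint of the two extreme points: leftmost at 7, rightmost at 34.
Optimal location = (7 + 34)/2 = 20.5; maximum distance = (34 − 7)/2 = 13.5.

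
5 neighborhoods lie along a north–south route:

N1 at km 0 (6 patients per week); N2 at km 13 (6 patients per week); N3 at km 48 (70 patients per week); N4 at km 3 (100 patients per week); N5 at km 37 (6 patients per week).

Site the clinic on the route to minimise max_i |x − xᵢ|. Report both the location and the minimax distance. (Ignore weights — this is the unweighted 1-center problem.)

location 24, max distance 24

The 1-center on a line is the midpoint of the two extreme points: leftmost at 0, rightmost at 48.
Optimal location = (0 + 48)/2 = 24; maximum distance = (48 − 0)/2 = 24.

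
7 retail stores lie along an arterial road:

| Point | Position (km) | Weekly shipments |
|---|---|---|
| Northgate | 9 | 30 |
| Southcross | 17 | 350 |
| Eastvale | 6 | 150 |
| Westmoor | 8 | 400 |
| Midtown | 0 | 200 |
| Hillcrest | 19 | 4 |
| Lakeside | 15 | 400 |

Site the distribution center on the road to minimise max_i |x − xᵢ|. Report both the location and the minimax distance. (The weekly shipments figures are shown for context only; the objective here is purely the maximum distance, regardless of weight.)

location 9.5, max distance 9.5

The 1-center on a line is the midpoint of the two extreme points: leftmost at 0, rightmost at 19.
Optimal location = (0 + 19)/2 = 9.5; maximum distance = (19 − 0)/2 = 9.5.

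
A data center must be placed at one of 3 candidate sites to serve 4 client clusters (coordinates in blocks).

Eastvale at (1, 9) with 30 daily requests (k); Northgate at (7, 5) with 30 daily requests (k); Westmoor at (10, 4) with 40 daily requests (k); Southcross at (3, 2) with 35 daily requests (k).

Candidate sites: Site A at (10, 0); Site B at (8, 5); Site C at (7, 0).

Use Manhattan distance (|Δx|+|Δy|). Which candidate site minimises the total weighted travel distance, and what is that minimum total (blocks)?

Total weighted distance at each candidate:
  Site A (10, 0): total = 1255
  Site B (8, 5): total = 760
  Site C (7, 0): total = 1090
Minimum is at Site B with total 760 blocks.

Site B, total 760 blocks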